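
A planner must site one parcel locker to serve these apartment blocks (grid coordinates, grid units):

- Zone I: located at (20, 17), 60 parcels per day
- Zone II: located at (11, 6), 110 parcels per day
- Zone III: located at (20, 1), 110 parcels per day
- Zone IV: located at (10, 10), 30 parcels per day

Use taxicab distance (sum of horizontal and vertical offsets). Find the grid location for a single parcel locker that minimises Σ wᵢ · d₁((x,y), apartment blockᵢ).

Manhattan distance separates: Σwᵢ(|x−xᵢ|+|y−yᵢ|) = Σwᵢ|x−xᵢ| + Σwᵢ|y−yᵢ|, so x and y are optimised independently as 1-D weighted medians.
Total weight W = 310; half = 155.
x-coordinate, sorted with cumulative weight:
  x=10 (Zone IV, w=30) cum 30
  x=11 (Zone II, w=110) cum 140
  x=20 (Zone I, w=60) cum 200  ← median
  x=20 (Zone III, w=110) cum 310
⇒ x* = 20
y-coordinate, sorted with cumulative weight:
  y=1 (Zone III, w=110) cum 110
  y=6 (Zone II, w=110) cum 220  ← median
  y=10 (Zone IV, w=30) cum 250
  y=17 (Zone I, w=60) cum 310
⇒ y* = 6

(20, 6)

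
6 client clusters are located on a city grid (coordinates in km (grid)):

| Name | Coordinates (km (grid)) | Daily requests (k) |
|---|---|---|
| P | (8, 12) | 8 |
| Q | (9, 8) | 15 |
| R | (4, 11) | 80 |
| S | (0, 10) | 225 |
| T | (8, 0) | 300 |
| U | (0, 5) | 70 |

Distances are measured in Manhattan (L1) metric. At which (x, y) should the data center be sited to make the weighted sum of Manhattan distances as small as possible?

(4, 5)

Manhattan distance separates: Σwᵢ(|x−xᵢ|+|y−yᵢ|) = Σwᵢ|x−xᵢ| + Σwᵢ|y−yᵢ|, so x and y are optimised independently as 1-D weighted medians.
Total weight W = 698; half = 349.
x-coordinate, sorted with cumulative weight:
  x=0 (S, w=225) cum 225
  x=0 (U, w=70) cum 295
  x=4 (R, w=80) cum 375  ← median
  x=8 (P, w=8) cum 383
  x=8 (T, w=300) cum 683
  x=9 (Q, w=15) cum 698
⇒ x* = 4
y-coordinate, sorted with cumulative weight:
  y=0 (T, w=300) cum 300
  y=5 (U, w=70) cum 370  ← median
  y=8 (Q, w=15) cum 385
  y=10 (S, w=225) cum 610
  y=11 (R, w=80) cum 690
  y=12 (P, w=8) cum 698
⇒ y* = 5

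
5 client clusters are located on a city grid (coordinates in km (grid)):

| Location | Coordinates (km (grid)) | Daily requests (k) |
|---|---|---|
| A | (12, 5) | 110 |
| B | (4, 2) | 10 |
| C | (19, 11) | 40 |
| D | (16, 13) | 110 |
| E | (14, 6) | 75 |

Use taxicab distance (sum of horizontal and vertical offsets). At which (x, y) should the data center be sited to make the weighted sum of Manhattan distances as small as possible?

Manhattan distance separates: Σwᵢ(|x−xᵢ|+|y−yᵢ|) = Σwᵢ|x−xᵢ| + Σwᵢ|y−yᵢ|, so x and y are optimised independently as 1-D weighted medians.
Total weight W = 345; half = 172.5.
x-coordinate, sorted with cumulative weight:
  x=4 (B, w=10) cum 10
  x=12 (A, w=110) cum 120
  x=14 (E, w=75) cum 195  ← median
  x=16 (D, w=110) cum 305
  x=19 (C, w=40) cum 345
⇒ x* = 14
y-coordinate, sorted with cumulative weight:
  y=2 (B, w=10) cum 10
  y=5 (A, w=110) cum 120
  y=6 (E, w=75) cum 195  ← median
  y=11 (C, w=40) cum 235
  y=13 (D, w=110) cum 345
⇒ y* = 6

(14, 6)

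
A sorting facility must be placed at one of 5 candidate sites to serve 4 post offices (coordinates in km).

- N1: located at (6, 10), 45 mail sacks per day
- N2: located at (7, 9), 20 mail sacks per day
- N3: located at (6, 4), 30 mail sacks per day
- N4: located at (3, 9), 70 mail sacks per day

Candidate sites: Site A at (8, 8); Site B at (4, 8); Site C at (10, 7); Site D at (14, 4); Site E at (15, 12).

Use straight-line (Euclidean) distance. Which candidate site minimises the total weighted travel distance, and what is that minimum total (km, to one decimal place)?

Site B, total 423.7 km

Total weighted distance at each candidate:
  Site A (8, 8): total = 646.7
  Site B (4, 8): total = 423.7
  Site C (10, 7): total = 956.7
  Site D (14, 4): total = 1707.9
  Site E (15, 12): total = 1812.9
Minimum is at Site B with total 423.7 km.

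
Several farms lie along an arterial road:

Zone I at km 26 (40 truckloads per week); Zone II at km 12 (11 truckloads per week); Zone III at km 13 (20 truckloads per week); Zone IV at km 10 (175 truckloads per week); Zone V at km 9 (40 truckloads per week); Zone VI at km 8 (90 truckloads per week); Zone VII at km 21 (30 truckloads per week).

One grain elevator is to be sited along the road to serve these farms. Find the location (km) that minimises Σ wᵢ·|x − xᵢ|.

For a sum of weighted absolute distances on a line, the optimum is the weighted median (not the mean). Total weight W = 406; half-weight = 203.
Sort by position and accumulate weight:
  km 8 (Zone VI, w=90) → cum 90
  km 9 (Zone V, w=40) → cum 130
  km 10 (Zone IV, w=175) → cum 305  ≥ 203 → median here
  km 12 (Zone II, w=11) → cum 316
  km 13 (Zone III, w=20) → cum 336
  km 21 (Zone VII, w=30) → cum 366
  km 26 (Zone I, w=40) → cum 406
Optimal location: km 10.

x = 10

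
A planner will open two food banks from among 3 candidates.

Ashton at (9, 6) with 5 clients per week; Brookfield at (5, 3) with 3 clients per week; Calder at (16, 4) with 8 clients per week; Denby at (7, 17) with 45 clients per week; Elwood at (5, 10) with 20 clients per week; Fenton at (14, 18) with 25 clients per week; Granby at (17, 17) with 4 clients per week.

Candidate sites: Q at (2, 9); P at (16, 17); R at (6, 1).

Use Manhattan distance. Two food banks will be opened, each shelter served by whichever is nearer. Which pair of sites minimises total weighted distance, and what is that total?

{Q, P}, total 745

Evaluate every pair (each demand assigned to the nearer of the two):
  {Q, P}: total = 745
  {P, R}: total = 837
  {Q, R}: total = 1435
Best pair: {Q, P} with total 745.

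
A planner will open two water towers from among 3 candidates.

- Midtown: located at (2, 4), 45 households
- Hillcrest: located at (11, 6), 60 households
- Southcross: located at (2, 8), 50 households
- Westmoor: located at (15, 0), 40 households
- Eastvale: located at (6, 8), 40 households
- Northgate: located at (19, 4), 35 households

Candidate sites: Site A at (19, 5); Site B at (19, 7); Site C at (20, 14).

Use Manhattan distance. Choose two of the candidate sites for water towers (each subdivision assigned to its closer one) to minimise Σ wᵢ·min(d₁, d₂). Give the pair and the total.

Evaluate every pair (each demand assigned to the nearer of the two):
  {Site A, Site B}: total = 3205
  {Site A, Site C}: total = 3385
  {Site B, Site C}: total = 3445
Best pair: {Site A, Site B} with total 3205.

{Site A, Site B}, total 3205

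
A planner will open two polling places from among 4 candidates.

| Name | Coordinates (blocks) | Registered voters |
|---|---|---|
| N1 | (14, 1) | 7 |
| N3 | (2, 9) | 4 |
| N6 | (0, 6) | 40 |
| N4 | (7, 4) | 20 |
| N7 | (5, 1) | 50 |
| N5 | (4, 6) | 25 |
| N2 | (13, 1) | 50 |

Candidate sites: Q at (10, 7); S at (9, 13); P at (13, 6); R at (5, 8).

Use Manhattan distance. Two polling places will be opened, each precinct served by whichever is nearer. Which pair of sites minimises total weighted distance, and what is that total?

Evaluate every pair (each demand assigned to the nearer of the two):
  {P, R}: total = 1133
  {Q, R}: total = 1361
  {Q, P}: total = 1617
  {S, R}: total = 1703
  {Q, S}: total = 1845
  {S, P}: total = 1891
Best pair: {P, R} with total 1133.

{P, R}, total 1133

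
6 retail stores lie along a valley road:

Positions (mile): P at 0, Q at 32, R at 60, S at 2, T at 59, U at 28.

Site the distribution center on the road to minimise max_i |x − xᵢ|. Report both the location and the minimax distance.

The 1-center on a line is the midpoint of the two extreme points: leftmost at 0, rightmost at 60.
Optimal location = (0 + 60)/2 = 30; maximum distance = (60 − 0)/2 = 30.

location 30, max distance 30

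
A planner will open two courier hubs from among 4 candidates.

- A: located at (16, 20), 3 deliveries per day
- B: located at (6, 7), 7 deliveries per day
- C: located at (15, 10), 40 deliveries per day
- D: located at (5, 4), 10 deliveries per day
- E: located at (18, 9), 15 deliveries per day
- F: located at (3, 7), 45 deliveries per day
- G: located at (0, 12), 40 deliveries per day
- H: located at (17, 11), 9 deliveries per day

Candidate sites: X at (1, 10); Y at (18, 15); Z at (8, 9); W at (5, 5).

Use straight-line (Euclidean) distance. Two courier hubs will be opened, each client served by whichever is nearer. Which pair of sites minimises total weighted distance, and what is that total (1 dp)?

{X, Y}, total 741.1

Evaluate every pair (each demand assigned to the nearer of the two):
  {X, Y}: total = 741.1
  {Y, W}: total = 873.5
  {X, Z}: total = 886.4
  {Y, Z}: total = 1038.7
  {Z, W}: total = 1051.3
  {X, W}: total = 1068.4
Best pair: {X, Y} with total 741.1.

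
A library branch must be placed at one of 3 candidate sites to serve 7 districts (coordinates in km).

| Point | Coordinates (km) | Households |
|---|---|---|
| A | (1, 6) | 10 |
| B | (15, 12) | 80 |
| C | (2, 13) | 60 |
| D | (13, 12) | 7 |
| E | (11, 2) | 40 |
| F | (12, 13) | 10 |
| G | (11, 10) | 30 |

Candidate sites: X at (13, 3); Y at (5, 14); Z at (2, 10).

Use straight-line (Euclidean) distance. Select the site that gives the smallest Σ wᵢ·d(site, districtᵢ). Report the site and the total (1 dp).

Y, total 1976.4 km

Total weighted distance at each candidate:
  X (13, 3): total = 2224.6
  Y (5, 14): total = 1976.4
  Z (2, 10): total = 2207.8
Minimum is at Y with total 1976.4 km.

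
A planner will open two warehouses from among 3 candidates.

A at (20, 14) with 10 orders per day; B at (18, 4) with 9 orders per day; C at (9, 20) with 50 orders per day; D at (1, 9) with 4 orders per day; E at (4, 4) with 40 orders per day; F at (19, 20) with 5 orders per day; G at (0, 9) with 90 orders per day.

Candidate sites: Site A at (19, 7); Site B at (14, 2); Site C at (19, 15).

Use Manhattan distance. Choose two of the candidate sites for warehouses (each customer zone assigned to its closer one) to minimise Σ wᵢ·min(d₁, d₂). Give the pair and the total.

{Site B, Site C}, total 3299

Evaluate every pair (each demand assigned to the nearer of the two):
  {Site B, Site C}: total = 3299
  {Site A, Site C}: total = 3521
  {Site A, Site B}: total = 3781
Best pair: {Site B, Site C} with total 3299.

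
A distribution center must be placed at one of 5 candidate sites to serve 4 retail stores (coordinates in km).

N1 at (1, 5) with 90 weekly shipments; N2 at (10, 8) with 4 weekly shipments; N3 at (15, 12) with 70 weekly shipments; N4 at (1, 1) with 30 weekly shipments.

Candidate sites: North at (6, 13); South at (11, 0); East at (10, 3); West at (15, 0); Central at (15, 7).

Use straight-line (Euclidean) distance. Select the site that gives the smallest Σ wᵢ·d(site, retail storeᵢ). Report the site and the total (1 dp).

Total weighted distance at each candidate:
  North (6, 13): total = 1898.5
  South (11, 0): total = 2225.4
  East (10, 3): total = 1847.0
  West (15, 0): total = 2636.8
  Central (15, 7): total = 2100.1
Minimum is at East with total 1847.0 km.

East, total 1847.0 km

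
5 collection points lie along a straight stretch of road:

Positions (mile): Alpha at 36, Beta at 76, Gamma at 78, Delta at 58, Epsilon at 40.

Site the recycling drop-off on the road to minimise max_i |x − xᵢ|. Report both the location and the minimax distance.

The 1-center on a line is the midpoint of the two extreme points: leftmost at 36, rightmost at 78.
Optimal location = (36 + 78)/2 = 57; maximum distance = (78 − 36)/2 = 21.

location 57, max distance 21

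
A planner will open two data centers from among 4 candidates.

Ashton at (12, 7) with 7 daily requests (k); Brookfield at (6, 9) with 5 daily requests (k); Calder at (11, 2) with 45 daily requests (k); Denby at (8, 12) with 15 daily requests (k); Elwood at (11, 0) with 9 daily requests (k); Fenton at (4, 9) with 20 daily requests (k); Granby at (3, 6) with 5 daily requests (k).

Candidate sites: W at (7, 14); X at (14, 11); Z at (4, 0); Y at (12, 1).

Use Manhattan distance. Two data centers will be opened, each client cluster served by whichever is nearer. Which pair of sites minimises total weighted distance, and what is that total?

{W, Y}, total 445

Evaluate every pair (each demand assigned to the nearer of the two):
  {W, Y}: total = 445
  {X, Y}: total = 615
  {Z, Y}: total = 645
  {W, Z}: total = 822
  {X, Z}: total = 880
  {W, X}: total = 1003
Best pair: {W, Y} with total 445.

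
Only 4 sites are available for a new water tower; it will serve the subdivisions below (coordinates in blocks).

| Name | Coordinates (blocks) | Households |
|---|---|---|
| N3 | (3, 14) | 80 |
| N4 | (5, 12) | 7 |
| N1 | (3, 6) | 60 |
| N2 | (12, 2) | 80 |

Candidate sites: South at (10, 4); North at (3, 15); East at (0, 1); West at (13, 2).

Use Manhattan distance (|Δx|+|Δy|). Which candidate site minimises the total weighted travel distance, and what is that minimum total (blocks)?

South, total 2311 blocks

Total weighted distance at each candidate:
  South (10, 4): total = 2311
  North (3, 15): total = 2415
  East (0, 1): total = 2912
  West (13, 2): total = 2806
Minimum is at South with total 2311 blocks.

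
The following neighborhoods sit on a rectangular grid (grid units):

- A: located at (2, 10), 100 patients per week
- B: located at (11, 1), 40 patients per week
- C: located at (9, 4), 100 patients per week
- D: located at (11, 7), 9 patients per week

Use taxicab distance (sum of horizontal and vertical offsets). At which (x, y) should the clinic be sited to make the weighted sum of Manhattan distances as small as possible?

(9, 4)

Manhattan distance separates: Σwᵢ(|x−xᵢ|+|y−yᵢ|) = Σwᵢ|x−xᵢ| + Σwᵢ|y−yᵢ|, so x and y are optimised independently as 1-D weighted medians.
Total weight W = 249; half = 124.5.
x-coordinate, sorted with cumulative weight:
  x=2 (A, w=100) cum 100
  x=9 (C, w=100) cum 200  ← median
  x=11 (B, w=40) cum 240
  x=11 (D, w=9) cum 249
⇒ x* = 9
y-coordinate, sorted with cumulative weight:
  y=1 (B, w=40) cum 40
  y=4 (C, w=100) cum 140  ← median
  y=7 (D, w=9) cum 149
  y=10 (A, w=100) cum 249
⇒ y* = 4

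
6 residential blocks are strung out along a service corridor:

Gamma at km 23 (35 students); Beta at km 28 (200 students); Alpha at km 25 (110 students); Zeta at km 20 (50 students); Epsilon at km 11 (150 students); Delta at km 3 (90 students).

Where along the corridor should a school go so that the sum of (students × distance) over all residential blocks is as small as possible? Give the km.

x = 23

For a sum of weighted absolute distances on a line, the optimum is the weighted median (not the mean). Total weight W = 635; half-weight = 317.5.
Sort by position and accumulate weight:
  km 3 (Delta, w=90) → cum 90
  km 11 (Epsilon, w=150) → cum 240
  km 20 (Zeta, w=50) → cum 290
  km 23 (Gamma, w=35) → cum 325  ≥ 317.5 → median here
  km 25 (Alpha, w=110) → cum 435
  km 28 (Beta, w=200) → cum 635
Optimal location: km 23.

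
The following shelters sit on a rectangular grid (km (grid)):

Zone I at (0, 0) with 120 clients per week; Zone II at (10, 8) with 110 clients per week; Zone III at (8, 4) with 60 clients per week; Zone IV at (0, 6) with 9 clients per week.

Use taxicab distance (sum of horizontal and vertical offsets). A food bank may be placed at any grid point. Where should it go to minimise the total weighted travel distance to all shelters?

(8, 4)

Manhattan distance separates: Σwᵢ(|x−xᵢ|+|y−yᵢ|) = Σwᵢ|x−xᵢ| + Σwᵢ|y−yᵢ|, so x and y are optimised independently as 1-D weighted medians.
Total weight W = 299; half = 149.5.
x-coordinate, sorted with cumulative weight:
  x=0 (Zone I, w=120) cum 120
  x=0 (Zone IV, w=9) cum 129
  x=8 (Zone III, w=60) cum 189  ← median
  x=10 (Zone II, w=110) cum 299
⇒ x* = 8
y-coordinate, sorted with cumulative weight:
  y=0 (Zone I, w=120) cum 120
  y=4 (Zone III, w=60) cum 180  ← median
  y=6 (Zone IV, w=9) cum 189
  y=8 (Zone II, w=110) cum 299
⇒ y* = 4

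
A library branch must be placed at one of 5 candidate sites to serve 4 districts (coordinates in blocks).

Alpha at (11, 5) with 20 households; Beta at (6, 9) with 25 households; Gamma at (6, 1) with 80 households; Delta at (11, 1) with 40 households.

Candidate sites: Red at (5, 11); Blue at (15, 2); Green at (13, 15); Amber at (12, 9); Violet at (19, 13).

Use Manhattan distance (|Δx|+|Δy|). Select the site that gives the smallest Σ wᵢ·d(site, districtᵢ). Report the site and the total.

Blue, total 1540 blocks

Total weighted distance at each candidate:
  Red (5, 11): total = 1835
  Blue (15, 2): total = 1540
  Green (13, 15): total = 2885
  Amber (12, 9): total = 1730
  Violet (19, 13): total = 3545
Minimum is at Blue with total 1540 blocks.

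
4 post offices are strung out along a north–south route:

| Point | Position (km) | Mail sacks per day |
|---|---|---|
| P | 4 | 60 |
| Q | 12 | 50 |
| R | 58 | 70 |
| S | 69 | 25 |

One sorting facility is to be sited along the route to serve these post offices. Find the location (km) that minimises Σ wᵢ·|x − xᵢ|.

For a sum of weighted absolute distances on a line, the optimum is the weighted median (not the mean). Total weight W = 205; half-weight = 102.5.
Sort by position and accumulate weight:
  km 4 (P, w=60) → cum 60
  km 12 (Q, w=50) → cum 110  ≥ 102.5 → median here
  km 58 (R, w=70) → cum 180
  km 69 (S, w=25) → cum 205
Optimal location: km 12.

x = 12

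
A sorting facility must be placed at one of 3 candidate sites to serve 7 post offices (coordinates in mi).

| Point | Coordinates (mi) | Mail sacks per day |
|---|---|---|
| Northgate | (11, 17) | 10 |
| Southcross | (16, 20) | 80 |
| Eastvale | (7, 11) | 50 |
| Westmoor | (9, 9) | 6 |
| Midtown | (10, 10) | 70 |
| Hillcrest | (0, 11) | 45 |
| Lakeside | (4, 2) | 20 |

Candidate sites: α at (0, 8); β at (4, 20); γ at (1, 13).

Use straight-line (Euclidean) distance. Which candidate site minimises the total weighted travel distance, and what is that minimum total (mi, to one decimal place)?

Total weighted distance at each candidate:
  α (0, 8): total = 3170.3
  β (4, 20): total = 3202.5
  γ (1, 13): total = 2794.6
Minimum is at γ with total 2794.6 mi.

γ, total 2794.6 mi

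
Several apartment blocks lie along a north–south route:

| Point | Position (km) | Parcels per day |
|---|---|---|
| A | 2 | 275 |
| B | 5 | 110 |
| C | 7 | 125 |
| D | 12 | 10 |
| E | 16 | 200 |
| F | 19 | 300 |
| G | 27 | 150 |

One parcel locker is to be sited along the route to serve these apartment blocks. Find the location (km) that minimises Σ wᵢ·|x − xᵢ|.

For a sum of weighted absolute distances on a line, the optimum is the weighted median (not the mean). Total weight W = 1170; half-weight = 585.
Sort by position and accumulate weight:
  km 2 (A, w=275) → cum 275
  km 5 (B, w=110) → cum 385
  km 7 (C, w=125) → cum 510
  km 12 (D, w=10) → cum 520
  km 16 (E, w=200) → cum 720  ≥ 585 → median here
  km 19 (F, w=300) → cum 1020
  km 27 (G, w=150) → cum 1170
Optimal location: km 16.

x = 16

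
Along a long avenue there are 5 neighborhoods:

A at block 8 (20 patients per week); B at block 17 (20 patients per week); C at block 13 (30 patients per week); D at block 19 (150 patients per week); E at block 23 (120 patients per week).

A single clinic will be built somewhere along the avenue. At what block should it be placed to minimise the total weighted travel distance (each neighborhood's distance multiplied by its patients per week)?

For a sum of weighted absolute distances on a line, the optimum is the weighted median (not the mean). Total weight W = 340; half-weight = 170.
Sort by position and accumulate weight:
  block 8 (A, w=20) → cum 20
  block 13 (C, w=30) → cum 50
  block 17 (B, w=20) → cum 70
  block 19 (D, w=150) → cum 220  ≥ 170 → median here
  block 23 (E, w=120) → cum 340
Optimal location: block 19.

x = 19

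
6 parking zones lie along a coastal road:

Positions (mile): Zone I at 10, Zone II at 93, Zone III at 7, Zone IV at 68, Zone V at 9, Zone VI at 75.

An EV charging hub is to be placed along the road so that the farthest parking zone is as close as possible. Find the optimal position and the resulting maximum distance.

The 1-center on a line is the midpoint of the two extreme points: leftmost at 7, rightmost at 93.
Optimal location = (7 + 93)/2 = 50; maximum distance = (93 − 7)/2 = 43.

location 50, max distance 43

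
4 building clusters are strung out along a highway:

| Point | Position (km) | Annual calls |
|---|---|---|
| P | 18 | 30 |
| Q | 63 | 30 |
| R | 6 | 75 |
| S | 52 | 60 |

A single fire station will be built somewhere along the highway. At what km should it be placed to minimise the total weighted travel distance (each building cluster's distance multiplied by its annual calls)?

For a sum of weighted absolute distances on a line, the optimum is the weighted median (not the mean). Total weight W = 195; half-weight = 97.5.
Sort by position and accumulate weight:
  km 6 (R, w=75) → cum 75
  km 18 (P, w=30) → cum 105  ≥ 97.5 → median here
  km 52 (S, w=60) → cum 165
  km 63 (Q, w=30) → cum 195
Optimal location: km 18.

x = 18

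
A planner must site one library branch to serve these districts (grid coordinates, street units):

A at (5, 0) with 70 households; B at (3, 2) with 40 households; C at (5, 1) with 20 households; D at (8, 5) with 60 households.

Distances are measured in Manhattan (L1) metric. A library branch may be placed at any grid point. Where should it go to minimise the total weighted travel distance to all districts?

Manhattan distance separates: Σwᵢ(|x−xᵢ|+|y−yᵢ|) = Σwᵢ|x−xᵢ| + Σwᵢ|y−yᵢ|, so x and y are optimised independently as 1-D weighted medians.
Total weight W = 190; half = 95.
x-coordinate, sorted with cumulative weight:
  x=3 (B, w=40) cum 40
  x=5 (A, w=70) cum 110  ← median
  x=5 (C, w=20) cum 130
  x=8 (D, w=60) cum 190
⇒ x* = 5
y-coordinate, sorted with cumulative weight:
  y=0 (A, w=70) cum 70
  y=1 (C, w=20) cum 90
  y=2 (B, w=40) cum 130  ← median
  y=5 (D, w=60) cum 190
⇒ y* = 2

(5, 2)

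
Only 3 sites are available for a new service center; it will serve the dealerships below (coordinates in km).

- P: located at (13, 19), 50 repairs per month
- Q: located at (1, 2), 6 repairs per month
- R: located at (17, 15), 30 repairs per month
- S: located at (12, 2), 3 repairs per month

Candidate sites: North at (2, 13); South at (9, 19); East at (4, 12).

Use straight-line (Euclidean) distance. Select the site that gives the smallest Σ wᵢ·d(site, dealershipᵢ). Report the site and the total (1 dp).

South, total 632.8 km

Total weighted distance at each candidate:
  North (2, 13): total = 1191.4
  South (9, 19): total = 632.8
  East (4, 12): total = 1071.4
Minimum is at South with total 632.8 km.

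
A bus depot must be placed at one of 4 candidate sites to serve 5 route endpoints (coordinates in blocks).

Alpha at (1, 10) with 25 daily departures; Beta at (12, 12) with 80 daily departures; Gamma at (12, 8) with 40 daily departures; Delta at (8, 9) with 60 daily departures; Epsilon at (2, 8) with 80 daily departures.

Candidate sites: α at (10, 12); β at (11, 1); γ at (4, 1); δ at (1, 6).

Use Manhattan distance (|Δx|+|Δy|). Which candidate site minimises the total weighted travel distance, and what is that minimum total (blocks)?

α, total 1935 blocks

Total weighted distance at each candidate:
  α (10, 12): total = 1935
  β (11, 1): total = 3695
  γ (4, 1): total = 3860
  δ (1, 6): total = 2820
Minimum is at α with total 1935 blocks.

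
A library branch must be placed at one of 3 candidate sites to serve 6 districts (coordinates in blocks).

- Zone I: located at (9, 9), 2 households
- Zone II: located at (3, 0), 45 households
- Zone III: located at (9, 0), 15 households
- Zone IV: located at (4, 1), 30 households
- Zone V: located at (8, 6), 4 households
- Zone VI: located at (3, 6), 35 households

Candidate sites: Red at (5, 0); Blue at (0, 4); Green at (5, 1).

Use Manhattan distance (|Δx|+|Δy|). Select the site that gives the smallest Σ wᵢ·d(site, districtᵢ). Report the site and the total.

Total weighted distance at each candidate:
  Red (5, 0): total = 552
  Blue (0, 4): total = 963
  Green (5, 1): total = 541
Minimum is at Green with total 541 blocks.

Green, total 541 blocks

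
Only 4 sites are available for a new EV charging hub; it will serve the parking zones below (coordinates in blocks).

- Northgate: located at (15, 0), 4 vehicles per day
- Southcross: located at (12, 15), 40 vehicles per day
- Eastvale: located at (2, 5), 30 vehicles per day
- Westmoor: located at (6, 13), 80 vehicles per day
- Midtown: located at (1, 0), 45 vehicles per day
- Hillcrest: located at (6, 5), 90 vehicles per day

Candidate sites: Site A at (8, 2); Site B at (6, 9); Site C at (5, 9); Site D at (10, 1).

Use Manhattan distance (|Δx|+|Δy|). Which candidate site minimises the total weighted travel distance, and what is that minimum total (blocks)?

Site B, total 2102 blocks

Total weighted distance at each candidate:
  Site A (8, 2): total = 2881
  Site B (6, 9): total = 2102
  Site C (5, 9): total = 2241
  Site D (10, 1): total = 3474
Minimum is at Site B with total 2102 blocks.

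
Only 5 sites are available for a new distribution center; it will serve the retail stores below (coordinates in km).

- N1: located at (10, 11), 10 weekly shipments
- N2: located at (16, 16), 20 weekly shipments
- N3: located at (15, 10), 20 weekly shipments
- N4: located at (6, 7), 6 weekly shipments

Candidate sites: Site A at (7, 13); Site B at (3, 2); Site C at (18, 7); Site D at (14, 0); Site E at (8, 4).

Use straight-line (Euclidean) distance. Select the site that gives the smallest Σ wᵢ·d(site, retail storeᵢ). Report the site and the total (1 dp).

Site C, total 430.7 km

Total weighted distance at each candidate:
  Site A (7, 13): total = 433.2
  Site B (3, 2): total = 819.5
  Site C (18, 7): total = 430.7
  Site D (14, 0): total = 704.3
  Site E (8, 4): total = 567.3
Minimum is at Site C with total 430.7 km.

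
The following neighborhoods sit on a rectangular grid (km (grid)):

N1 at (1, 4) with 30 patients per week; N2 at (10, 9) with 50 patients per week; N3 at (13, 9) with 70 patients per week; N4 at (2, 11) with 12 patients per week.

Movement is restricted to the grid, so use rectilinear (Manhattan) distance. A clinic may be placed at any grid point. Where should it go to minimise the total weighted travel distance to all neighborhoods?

(10, 9)

Manhattan distance separates: Σwᵢ(|x−xᵢ|+|y−yᵢ|) = Σwᵢ|x−xᵢ| + Σwᵢ|y−yᵢ|, so x and y are optimised independently as 1-D weighted medians.
Total weight W = 162; half = 81.
x-coordinate, sorted with cumulative weight:
  x=1 (N1, w=30) cum 30
  x=2 (N4, w=12) cum 42
  x=10 (N2, w=50) cum 92  ← median
  x=13 (N3, w=70) cum 162
⇒ x* = 10
y-coordinate, sorted with cumulative weight:
  y=4 (N1, w=30) cum 30
  y=9 (N2, w=50) cum 80
  y=9 (N3, w=70) cum 150  ← median
  y=11 (N4, w=12) cum 162
⇒ y* = 9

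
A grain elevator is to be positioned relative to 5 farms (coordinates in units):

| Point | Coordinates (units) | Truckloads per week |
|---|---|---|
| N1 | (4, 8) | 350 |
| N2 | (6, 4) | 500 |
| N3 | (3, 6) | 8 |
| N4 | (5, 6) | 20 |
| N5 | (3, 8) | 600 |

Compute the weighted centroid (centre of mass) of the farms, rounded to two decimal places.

The minimiser of Σwᵢ‖p−pᵢ‖² is the weighted centroid p* = (Σwᵢpᵢ)/(Σwᵢ).
Σwᵢ = 1478.
Σwᵢxᵢ = 350·4 + 500·6 + 8·3 + 20·5 + 600·3 = 6324.
Σwᵢyᵢ = 350·8 + 500·4 + 8·6 + 20·6 + 600·8 = 9768.
x* = 6324/1478 = 4.28, y* = 9768/1478 = 6.61.

(4.28, 6.61)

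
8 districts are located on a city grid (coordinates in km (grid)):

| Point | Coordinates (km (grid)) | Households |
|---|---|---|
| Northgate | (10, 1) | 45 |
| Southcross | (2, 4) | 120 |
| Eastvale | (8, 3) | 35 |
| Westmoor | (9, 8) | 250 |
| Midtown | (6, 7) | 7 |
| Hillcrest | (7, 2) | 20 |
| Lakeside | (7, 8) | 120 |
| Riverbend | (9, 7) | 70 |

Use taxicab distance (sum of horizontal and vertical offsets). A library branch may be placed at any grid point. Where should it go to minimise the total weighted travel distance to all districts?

(9, 8)

Manhattan distance separates: Σwᵢ(|x−xᵢ|+|y−yᵢ|) = Σwᵢ|x−xᵢ| + Σwᵢ|y−yᵢ|, so x and y are optimised independently as 1-D weighted medians.
Total weight W = 667; half = 333.5.
x-coordinate, sorted with cumulative weight:
  x=2 (Southcross, w=120) cum 120
  x=6 (Midtown, w=7) cum 127
  x=7 (Hillcrest, w=20) cum 147
  x=7 (Lakeside, w=120) cum 267
  x=8 (Eastvale, w=35) cum 302
  x=9 (Westmoor, w=250) cum 552  ← median
  x=9 (Riverbend, w=70) cum 622
  x=10 (Northgate, w=45) cum 667
⇒ x* = 9
y-coordinate, sorted with cumulative weight:
  y=1 (Northgate, w=45) cum 45
  y=2 (Hillcrest, w=20) cum 65
  y=3 (Eastvale, w=35) cum 100
  y=4 (Southcross, w=120) cum 220
  y=7 (Midtown, w=7) cum 227
  y=7 (Riverbend, w=70) cum 297
  y=8 (Westmoor, w=250) cum 547  ← median
  y=8 (Lakeside, w=120) cum 667
⇒ y* = 8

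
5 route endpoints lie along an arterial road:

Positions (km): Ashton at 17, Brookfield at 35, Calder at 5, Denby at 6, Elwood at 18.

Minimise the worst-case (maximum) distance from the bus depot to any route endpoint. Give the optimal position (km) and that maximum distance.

location 20, max distance 15

The 1-center on a line is the midpoint of the two extreme points: leftmost at 5, rightmost at 35.
Optimal location = (5 + 35)/2 = 20; maximum distance = (35 − 5)/2 = 15.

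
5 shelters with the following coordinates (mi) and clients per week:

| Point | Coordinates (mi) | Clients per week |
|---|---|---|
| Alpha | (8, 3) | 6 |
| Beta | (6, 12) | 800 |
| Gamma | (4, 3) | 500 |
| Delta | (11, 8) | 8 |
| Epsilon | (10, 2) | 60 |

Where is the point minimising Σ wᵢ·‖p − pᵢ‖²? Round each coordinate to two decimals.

The minimiser of Σwᵢ‖p−pᵢ‖² is the weighted centroid p* = (Σwᵢpᵢ)/(Σwᵢ).
Σwᵢ = 1374.
Σwᵢxᵢ = 6·8 + 800·6 + 500·4 + 8·11 + 60·10 = 7536.
Σwᵢyᵢ = 6·3 + 800·12 + 500·3 + 8·8 + 60·2 = 11302.
x* = 7536/1374 = 5.48, y* = 11302/1374 = 8.23.

(5.48, 8.23)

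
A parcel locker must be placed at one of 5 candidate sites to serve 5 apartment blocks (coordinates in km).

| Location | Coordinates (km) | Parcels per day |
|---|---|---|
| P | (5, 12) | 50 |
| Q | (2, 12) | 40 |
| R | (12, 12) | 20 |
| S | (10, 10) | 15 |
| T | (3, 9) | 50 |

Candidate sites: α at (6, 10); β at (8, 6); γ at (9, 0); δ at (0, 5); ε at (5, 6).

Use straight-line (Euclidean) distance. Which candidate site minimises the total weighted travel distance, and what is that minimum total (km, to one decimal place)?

α, total 635.3 km

Total weighted distance at each candidate:
  α (6, 10): total = 635.3
  β (8, 6): total = 1177.7
  γ (9, 0): total = 2127.1
  δ (0, 5): total = 1416.9
  ε (5, 6): total = 1029.0
Minimum is at α with total 635.3 km.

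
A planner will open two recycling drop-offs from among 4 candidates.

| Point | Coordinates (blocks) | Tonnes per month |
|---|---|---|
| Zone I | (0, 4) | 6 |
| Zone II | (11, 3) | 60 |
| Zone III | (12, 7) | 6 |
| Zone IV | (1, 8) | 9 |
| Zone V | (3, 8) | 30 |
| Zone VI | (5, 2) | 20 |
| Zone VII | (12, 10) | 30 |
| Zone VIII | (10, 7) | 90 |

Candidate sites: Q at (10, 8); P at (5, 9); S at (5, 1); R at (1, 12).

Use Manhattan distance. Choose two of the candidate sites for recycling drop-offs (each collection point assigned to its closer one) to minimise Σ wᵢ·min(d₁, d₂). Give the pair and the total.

{Q, P}, total 923

Evaluate every pair (each demand assigned to the nearer of the two):
  {Q, P}: total = 923
  {Q, S}: total = 947
  {Q, R}: total = 1078
  {P, S}: total = 1607
  {P, R}: total = 1964
  {S, R}: total = 2222
Best pair: {Q, P} with total 923.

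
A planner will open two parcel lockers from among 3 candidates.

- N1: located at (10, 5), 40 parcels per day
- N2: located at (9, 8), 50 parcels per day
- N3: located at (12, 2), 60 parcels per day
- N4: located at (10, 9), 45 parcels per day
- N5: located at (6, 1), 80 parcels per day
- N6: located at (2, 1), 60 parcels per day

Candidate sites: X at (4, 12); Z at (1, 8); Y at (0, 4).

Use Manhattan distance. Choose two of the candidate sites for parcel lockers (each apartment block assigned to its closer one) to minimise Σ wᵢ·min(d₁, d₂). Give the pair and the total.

Evaluate every pair (each demand assigned to the nearer of the two):
  {Z, Y}: total = 3150
  {X, Y}: total = 3155
  {X, Z}: total = 3745
Best pair: {Z, Y} with total 3150.

{Z, Y}, total 3150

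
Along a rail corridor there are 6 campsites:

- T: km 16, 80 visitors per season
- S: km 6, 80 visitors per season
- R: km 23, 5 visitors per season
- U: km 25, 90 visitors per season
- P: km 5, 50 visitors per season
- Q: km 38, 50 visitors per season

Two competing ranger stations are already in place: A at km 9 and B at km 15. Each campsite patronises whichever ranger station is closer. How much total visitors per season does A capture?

The indifferent point is the midpoint (9+15)/2 = 12; campsites left of it (closer to A at 9) go to A, those right go to B.
  P at 5 (w=50) → A
  S at 6 (w=80) → A
  T at 16 (w=80) → B
  R at 23 (w=5) → B
  U at 25 (w=90) → B
  Q at 38 (w=50) → B
A captures 130; B captures 225.

130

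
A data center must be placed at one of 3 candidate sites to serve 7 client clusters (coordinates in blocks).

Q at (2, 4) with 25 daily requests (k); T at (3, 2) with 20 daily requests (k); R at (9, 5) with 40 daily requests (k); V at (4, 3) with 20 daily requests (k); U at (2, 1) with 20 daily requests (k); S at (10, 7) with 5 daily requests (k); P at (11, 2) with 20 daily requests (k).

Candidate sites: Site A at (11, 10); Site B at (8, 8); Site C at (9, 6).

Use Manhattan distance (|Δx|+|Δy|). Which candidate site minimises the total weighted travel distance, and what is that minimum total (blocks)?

Site C, total 995 blocks

Total weighted distance at each candidate:
  Site A (11, 10): total = 1795
  Site B (8, 8): total = 1265
  Site C (9, 6): total = 995
Minimum is at Site C with total 995 blocks.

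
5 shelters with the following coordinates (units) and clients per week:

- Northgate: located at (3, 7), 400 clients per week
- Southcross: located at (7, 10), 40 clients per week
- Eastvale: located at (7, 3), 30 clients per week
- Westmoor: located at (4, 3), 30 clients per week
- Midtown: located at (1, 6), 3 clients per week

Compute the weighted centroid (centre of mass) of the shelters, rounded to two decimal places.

(3.60, 6.76)

The minimiser of Σwᵢ‖p−pᵢ‖² is the weighted centroid p* = (Σwᵢpᵢ)/(Σwᵢ).
Σwᵢ = 503.
Σwᵢxᵢ = 400·3 + 40·7 + 30·7 + 30·4 + 3·1 = 1813.
Σwᵢyᵢ = 400·7 + 40·10 + 30·3 + 30·3 + 3·6 = 3398.
x* = 1813/503 = 3.60, y* = 3398/503 = 6.76.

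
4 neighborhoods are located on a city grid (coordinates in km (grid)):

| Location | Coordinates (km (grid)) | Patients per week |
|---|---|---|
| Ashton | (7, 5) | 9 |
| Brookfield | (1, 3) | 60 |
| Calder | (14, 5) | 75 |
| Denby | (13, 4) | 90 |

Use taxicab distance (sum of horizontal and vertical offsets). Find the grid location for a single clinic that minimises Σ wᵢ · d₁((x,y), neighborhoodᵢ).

(13, 4)

Manhattan distance separates: Σwᵢ(|x−xᵢ|+|y−yᵢ|) = Σwᵢ|x−xᵢ| + Σwᵢ|y−yᵢ|, so x and y are optimised independently as 1-D weighted medians.
Total weight W = 234; half = 117.
x-coordinate, sorted with cumulative weight:
  x=1 (Brookfield, w=60) cum 60
  x=7 (Ashton, w=9) cum 69
  x=13 (Denby, w=90) cum 159  ← median
  x=14 (Calder, w=75) cum 234
⇒ x* = 13
y-coordinate, sorted with cumulative weight:
  y=3 (Brookfield, w=60) cum 60
  y=4 (Denby, w=90) cum 150  ← median
  y=5 (Ashton, w=9) cum 159
  y=5 (Calder, w=75) cum 234
⇒ y* = 4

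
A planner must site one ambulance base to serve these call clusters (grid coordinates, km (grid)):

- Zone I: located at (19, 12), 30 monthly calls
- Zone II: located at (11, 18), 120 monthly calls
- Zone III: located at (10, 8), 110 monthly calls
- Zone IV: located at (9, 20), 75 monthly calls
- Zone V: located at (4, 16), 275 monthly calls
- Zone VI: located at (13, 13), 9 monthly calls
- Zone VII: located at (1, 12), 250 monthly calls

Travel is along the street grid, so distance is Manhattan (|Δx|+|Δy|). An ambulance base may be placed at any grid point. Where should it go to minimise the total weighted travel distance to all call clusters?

(4, 16)

Manhattan distance separates: Σwᵢ(|x−xᵢ|+|y−yᵢ|) = Σwᵢ|x−xᵢ| + Σwᵢ|y−yᵢ|, so x and y are optimised independently as 1-D weighted medians.
Total weight W = 869; half = 434.5.
x-coordinate, sorted with cumulative weight:
  x=1 (Zone VII, w=250) cum 250
  x=4 (Zone V, w=275) cum 525  ← median
  x=9 (Zone IV, w=75) cum 600
  x=10 (Zone III, w=110) cum 710
  x=11 (Zone II, w=120) cum 830
  x=13 (Zone VI, w=9) cum 839
  x=19 (Zone I, w=30) cum 869
⇒ x* = 4
y-coordinate, sorted with cumulative weight:
  y=8 (Zone III, w=110) cum 110
  y=12 (Zone I, w=30) cum 140
  y=12 (Zone VII, w=250) cum 390
  y=13 (Zone VI, w=9) cum 399
  y=16 (Zone V, w=275) cum 674  ← median
  y=18 (Zone II, w=120) cum 794
  y=20 (Zone IV, w=75) cum 869
⇒ y* = 16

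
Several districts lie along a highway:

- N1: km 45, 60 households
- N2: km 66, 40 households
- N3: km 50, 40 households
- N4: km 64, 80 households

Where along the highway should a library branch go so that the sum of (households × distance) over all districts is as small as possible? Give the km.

x = 64

For a sum of weighted absolute distances on a line, the optimum is the weighted median (not the mean). Total weight W = 220; half-weight = 110.
Sort by position and accumulate weight:
  km 45 (N1, w=60) → cum 60
  km 50 (N3, w=40) → cum 100
  km 64 (N4, w=80) → cum 180  ≥ 110 → median here
  km 66 (N2, w=40) → cum 220
Optimal location: km 64.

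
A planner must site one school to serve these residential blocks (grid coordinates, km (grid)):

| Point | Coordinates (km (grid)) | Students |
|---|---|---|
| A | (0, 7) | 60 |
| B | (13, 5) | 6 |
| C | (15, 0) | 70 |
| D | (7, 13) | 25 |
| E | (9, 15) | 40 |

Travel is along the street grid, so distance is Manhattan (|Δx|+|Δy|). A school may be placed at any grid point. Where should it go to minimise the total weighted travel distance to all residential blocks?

Manhattan distance separates: Σwᵢ(|x−xᵢ|+|y−yᵢ|) = Σwᵢ|x−xᵢ| + Σwᵢ|y−yᵢ|, so x and y are optimised independently as 1-D weighted medians.
Total weight W = 201; half = 100.5.
x-coordinate, sorted with cumulative weight:
  x=0 (A, w=60) cum 60
  x=7 (D, w=25) cum 85
  x=9 (E, w=40) cum 125  ← median
  x=13 (B, w=6) cum 131
  x=15 (C, w=70) cum 201
⇒ x* = 9
y-coordinate, sorted with cumulative weight:
  y=0 (C, w=70) cum 70
  y=5 (B, w=6) cum 76
  y=7 (A, w=60) cum 136  ← median
  y=13 (D, w=25) cum 161
  y=15 (E, w=40) cum 201
⇒ y* = 7

(9, 7)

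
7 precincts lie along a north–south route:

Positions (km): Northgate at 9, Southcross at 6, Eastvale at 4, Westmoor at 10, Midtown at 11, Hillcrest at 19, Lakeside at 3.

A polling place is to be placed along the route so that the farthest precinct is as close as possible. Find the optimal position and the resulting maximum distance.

location 11, max distance 8

The 1-center on a line is the midpoint of the two extreme points: leftmost at 3, rightmost at 19.
Optimal location = (3 + 19)/2 = 11; maximum distance = (19 − 3)/2 = 8.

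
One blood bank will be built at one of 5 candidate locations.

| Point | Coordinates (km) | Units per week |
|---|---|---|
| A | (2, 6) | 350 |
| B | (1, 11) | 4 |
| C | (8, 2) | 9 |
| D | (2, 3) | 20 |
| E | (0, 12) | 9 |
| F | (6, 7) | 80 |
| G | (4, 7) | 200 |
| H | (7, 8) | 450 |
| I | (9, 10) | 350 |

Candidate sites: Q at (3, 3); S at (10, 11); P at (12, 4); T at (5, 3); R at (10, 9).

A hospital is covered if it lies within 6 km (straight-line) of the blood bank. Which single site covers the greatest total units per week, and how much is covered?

T, covering 1109

Coverage radius r = 6 km; a point is covered iff (Δx)²+(Δy)² ≤ 6² = 36.
  Q (3, 3): covers {A, C, D, F, G} → 659
  S (10, 11): covers {F, H, I} → 880
  P (12, 4): covers {C} → 9
  T (5, 3): covers {A, C, D, F, G, H} → 1109
  R (10, 9): covers {F, H, I} → 880
Maximum coverage at T: 1109 units per week.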